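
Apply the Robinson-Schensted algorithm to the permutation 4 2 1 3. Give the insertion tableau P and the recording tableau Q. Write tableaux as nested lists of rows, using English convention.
P = [[1, 3], [2], [4]], Q = [[1, 4], [2], [3]]

Insert each entry of the permutation into P by Schensted row insertion, recording in Q the position of each new cell.

Insert 4: appended to row 1. P = [[4]], Q = [[1]].
Insert 2: 2 bumps 4 from row 1; 4 starts row 2. P = [[2], [4]], Q = [[1], [2]].
Insert 1: 1 bumps 2 from row 1; 2 bumps 4 from row 2; 4 starts row 3. P = [[1], [2], [4]], Q = [[1], [2], [3]].
Insert 3: appended to row 1. P = [[1, 3], [2], [4]], Q = [[1, 4], [2], [3]].

So P = [[1, 3], [2], [4]], Q = [[1, 4], [2], [3]].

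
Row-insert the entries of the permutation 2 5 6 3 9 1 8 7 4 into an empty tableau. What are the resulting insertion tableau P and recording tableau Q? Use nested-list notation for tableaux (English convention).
Insert each entry of the permutation into P by Schensted row insertion, recording in Q the position of each new cell.

After inserting 2: P = [[2]].
After inserting 5: P = [[2, 5]].
After inserting 6: P = [[2, 5, 6]].
After inserting 3: P = [[2, 3, 6], [5]].
After inserting 9: P = [[2, 3, 6, 9], [5]].
After inserting 1: P = [[1, 3, 6, 9], [2], [5]].
After inserting 8: P = [[1, 3, 6, 8], [2, 9], [5]].
After inserting 7: P = [[1, 3, 6, 7], [2, 8], [5, 9]].
After inserting 4: P = [[1, 3, 4, 7], [2, 6], [5, 8], [9]].

So P = [[1, 3, 4, 7], [2, 6], [5, 8], [9]], Q = [[1, 2, 3, 5], [4, 7], [6, 8], [9]].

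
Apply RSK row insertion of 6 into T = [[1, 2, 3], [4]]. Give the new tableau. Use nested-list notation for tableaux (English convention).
6 is larger than every entry of row 1, so it is appended to row 1. The new tableau is [[1, 2, 3, 6], [4]].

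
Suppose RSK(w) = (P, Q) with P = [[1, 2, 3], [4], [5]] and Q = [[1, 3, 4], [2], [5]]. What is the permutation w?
Reverse the RSK construction: for i from n down to 1, find the cell of Q containing i, remove the entry at that cell from P, and reverse-bump it up through P; the value ejected from row 1 is w(i).

Step i=5: Q has 5 at row 3, column 1; remove 5 from row 3 of P and reverse-bump: 5 enters row 2 and ejects 4; 4 enters row 1 and ejects 3. So w(5) = 3. P is now [[1, 2, 4], [5]].
Step i=4: Q has 4 at row 1, column 3; remove that cell from P, ejecting 4. So w(4) = 4. P is now [[1, 2], [5]].
Step i=3: Q has 3 at row 1, column 2; remove that cell from P, ejecting 2. So w(3) = 2. P is now [[1], [5]].
Step i=2: Q has 2 at row 2, column 1; remove 5 from row 2 of P and reverse-bump: 5 enters row 1 and ejects 1. So w(2) = 1. P is now [[5]].
Step i=1: Q has 1 at row 1, column 1; remove that cell from P, ejecting 5. So w(1) = 5. P is now [].

So w = 5 1 2 4 3.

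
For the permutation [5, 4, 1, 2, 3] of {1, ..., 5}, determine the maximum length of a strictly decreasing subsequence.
3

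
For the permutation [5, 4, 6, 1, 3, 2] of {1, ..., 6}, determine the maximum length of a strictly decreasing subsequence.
4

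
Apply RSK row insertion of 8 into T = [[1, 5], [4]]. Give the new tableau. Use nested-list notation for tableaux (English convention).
8 is larger than every entry of row 1, so it is appended to row 1. The new tableau is [[1, 5, 8], [4]].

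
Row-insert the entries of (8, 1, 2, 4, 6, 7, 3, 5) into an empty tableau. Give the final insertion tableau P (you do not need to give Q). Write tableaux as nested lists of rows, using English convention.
P = [[1, 2, 3, 5, 7], [4, 6], [8]]

Insert 8: appended to row 1. P = [[8]].
Insert 1: 1 bumps 8 from row 1; 8 starts row 2. P = [[1], [8]].
Insert 2: appended to row 1. P = [[1, 2], [8]].
Insert 4: appended to row 1. P = [[1, 2, 4], [8]].
Insert 6: appended to row 1. P = [[1, 2, 4, 6], [8]].
Insert 7: appended to row 1. P = [[1, 2, 4, 6, 7], [8]].
Insert 3: 3 bumps 4 from row 1; 4 bumps 8 from row 2; 8 starts row 3. P = [[1, 2, 3, 6, 7], [4], [8]].
Insert 5: 5 bumps 6 from row 1; 6 appends to row 2. P = [[1, 2, 3, 5, 7], [4, 6], [8]].

So P = [[1, 2, 3, 5, 7], [4, 6], [8]].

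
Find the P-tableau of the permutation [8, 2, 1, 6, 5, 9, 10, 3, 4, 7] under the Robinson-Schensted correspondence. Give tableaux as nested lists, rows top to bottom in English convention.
P = [[1, 3, 4, 7], [2, 5, 9, 10], [6], [8]]

Insert 8: appended to row 1. P = [[8]].
Insert 2: 2 bumps 8 from row 1; 8 starts row 2. P = [[2], [8]].
Insert 1: 1 bumps 2 from row 1; 2 bumps 8 from row 2; 8 starts row 3. P = [[1], [2], [8]].
Insert 6: appended to row 1. P = [[1, 6], [2], [8]].
Insert 5: 5 bumps 6 from row 1; 6 appends to row 2. P = [[1, 5], [2, 6], [8]].
Insert 9: appended to row 1. P = [[1, 5, 9], [2, 6], [8]].
Insert 10: appended to row 1. P = [[1, 5, 9, 10], [2, 6], [8]].
Insert 3: 3 bumps 5 from row 1; 5 bumps 6 from row 2; 6 bumps 8 from row 3; 8 starts row 4. P = [[1, 3, 9, 10], [2, 5], [6], [8]].
Insert 4: 4 bumps 9 from row 1; 9 appends to row 2. P = [[1, 3, 4, 10], [2, 5, 9], [6], [8]].
Insert 7: 7 bumps 10 from row 1; 10 appends to row 2. P = [[1, 3, 4, 7], [2, 5, 9, 10], [6], [8]].

So P = [[1, 3, 4, 7], [2, 5, 9, 10], [6], [8]].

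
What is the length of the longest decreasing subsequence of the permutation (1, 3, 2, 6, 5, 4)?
3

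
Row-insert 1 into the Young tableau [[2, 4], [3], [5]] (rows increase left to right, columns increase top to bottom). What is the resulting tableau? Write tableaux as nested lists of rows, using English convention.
[[1, 4], [2], [3], [5]]

In row 1, 1 replaces 2 (the leftmost entry greater than 1); 2 is bumped to row 2. In row 2, 2 replaces 3 (the leftmost entry greater than 2); 3 is bumped to row 3. In row 3, 3 replaces 5 (the leftmost entry greater than 3); 5 is bumped to row 4. 5 starts a new row 4. The new tableau is [[1, 4], [2], [3], [5]].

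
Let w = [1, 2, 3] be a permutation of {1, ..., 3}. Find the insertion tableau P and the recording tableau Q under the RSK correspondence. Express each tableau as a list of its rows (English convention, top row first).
Insert each entry of the permutation into P by Schensted row insertion, recording in Q the position of each new cell.

Insert 1: appended to row 1. P = [[1]].
Insert 2: appended to row 1. P = [[1, 2]].
Insert 3: appended to row 1. P = [[1, 2, 3]].

So P = [[1, 2, 3]], Q = [[1, 2, 3]].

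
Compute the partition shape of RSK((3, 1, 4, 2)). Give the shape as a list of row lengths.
Row-insert each entry into an empty tableau.

After inserting 3: P = [[3]].
After inserting 1: P = [[1], [3]].
After inserting 4: P = [[1, 4], [3]].
After inserting 2: P = [[1, 2], [3, 4]].

The final insertion tableau P = [[1, 2], [3, 4]] has shape [2, 2].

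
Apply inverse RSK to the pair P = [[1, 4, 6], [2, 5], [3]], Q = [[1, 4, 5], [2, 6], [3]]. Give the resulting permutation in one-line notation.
3 2 1 5 6 4

Reverse the RSK construction: for i from n down to 1, find the cell of Q containing i, remove the entry at that cell from P, and reverse-bump it up through P; the value ejected from row 1 is w(i).

Step i=6: Q has 6 at row 2, column 2; remove 5 from row 2 of P and reverse-bump: 5 enters row 1 and ejects 4. So w(6) = 4. P is now [[1, 5, 6], [2], [3]].
Step i=5: Q has 5 at row 1, column 3; remove that cell from P, ejecting 6. So w(5) = 6. P is now [[1, 5], [2], [3]].
Step i=4: Q has 4 at row 1, column 2; remove that cell from P, ejecting 5. So w(4) = 5. P is now [[1], [2], [3]].
Step i=3: Q has 3 at row 3, column 1; remove 3 from row 3 of P and reverse-bump: 3 enters row 2 and ejects 2; 2 enters row 1 and ejects 1. So w(3) = 1. P is now [[2], [3]].
Step i=2: Q has 2 at row 2, column 1; remove 3 from row 2 of P and reverse-bump: 3 enters row 1 and ejects 2. So w(2) = 2. P is now [[3]].
Step i=1: Q has 1 at row 1, column 1; remove that cell from P, ejecting 3. So w(1) = 3. P is now [].

So w = 3 2 1 5 6 4.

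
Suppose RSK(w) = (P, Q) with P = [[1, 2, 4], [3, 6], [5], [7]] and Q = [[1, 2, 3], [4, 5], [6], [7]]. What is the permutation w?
Reverse the RSK construction: for i from n down to 1, find the cell of Q containing i, remove the entry at that cell from P, and reverse-bump it up through P; the value ejected from row 1 is w(i).

Step i=7: Q has 7 at row 4, column 1; remove 7 from row 4 of P and reverse-bump: 7 enters row 3 and ejects 5; 5 enters row 2 and ejects 3; 3 enters row 1 and ejects 2. So w(7) = 2. P is now [[1, 3, 4], [5, 6], [7]].
Step i=6: Q has 6 at row 3, column 1; remove 7 from row 3 of P and reverse-bump: 7 enters row 2 and ejects 6; 6 enters row 1 and ejects 4. So w(6) = 4. P is now [[1, 3, 6], [5, 7]].
Step i=5: Q has 5 at row 2, column 2; remove 7 from row 2 of P and reverse-bump: 7 enters row 1 and ejects 6. So w(5) = 6. P is now [[1, 3, 7], [5]].
Step i=4: Q has 4 at row 2, column 1; remove 5 from row 2 of P and reverse-bump: 5 enters row 1 and ejects 3. So w(4) = 3. P is now [[1, 5, 7]].
Step i=3: Q has 3 at row 1, column 3; remove that cell from P, ejecting 7. So w(3) = 7. P is now [[1, 5]].
Step i=2: Q has 2 at row 1, column 2; remove that cell from P, ejecting 5. So w(2) = 5. P is now [[1]].
Step i=1: Q has 1 at row 1, column 1; remove that cell from P, ejecting 1. So w(1) = 1. P is now [].

So w = 1 5 7 3 6 4 2.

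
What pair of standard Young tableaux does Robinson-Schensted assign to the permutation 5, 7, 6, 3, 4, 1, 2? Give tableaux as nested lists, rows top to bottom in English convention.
P = [[1, 2], [3, 4], [5, 6], [7]], Q = [[1, 2], [3, 5], [4, 7], [6]]

Insert each entry of the permutation into P by Schensted row insertion, recording in Q the position of each new cell.

After inserting 5: P = [[5]].
After inserting 7: P = [[5, 7]].
After inserting 6: P = [[5, 6], [7]].
After inserting 3: P = [[3, 6], [5], [7]].
After inserting 4: P = [[3, 4], [5, 6], [7]].
After inserting 1: P = [[1, 4], [3, 6], [5], [7]].
After inserting 2: P = [[1, 2], [3, 4], [5, 6], [7]].

So P = [[1, 2], [3, 4], [5, 6], [7]], Q = [[1, 2], [3, 5], [4, 7], [6]].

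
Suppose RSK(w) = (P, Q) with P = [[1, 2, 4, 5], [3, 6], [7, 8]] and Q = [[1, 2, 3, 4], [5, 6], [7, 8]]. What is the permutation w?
1 3 7 8 4 6 2 5

Reverse RSK: for i = n, n-1, ..., 1, locate i in Q, remove the corresponding corner cell from P, and reverse-bump its entry up through P; the value ejected from row 1 is w(i).

So w = 1 3 7 8 4 6 2 5.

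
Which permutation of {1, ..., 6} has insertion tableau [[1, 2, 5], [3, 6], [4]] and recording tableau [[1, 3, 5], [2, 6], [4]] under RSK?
Reverse the RSK construction: for i from n down to 1, find the cell of Q containing i, remove the entry at that cell from P, and reverse-bump it up through P; the value ejected from row 1 is w(i).

Step i=6: Q has 6 at row 2, column 2; remove 6 from row 2 of P and reverse-bump: 6 enters row 1 and ejects 5. So w(6) = 5. P is now [[1, 2, 6], [3], [4]].
Step i=5: Q has 5 at row 1, column 3; remove that cell from P, ejecting 6. So w(5) = 6. P is now [[1, 2], [3], [4]].
Step i=4: Q has 4 at row 3, column 1; remove 4 from row 3 of P and reverse-bump: 4 enters row 2 and ejects 3; 3 enters row 1 and ejects 2. So w(4) = 2. P is now [[1, 3], [4]].
Step i=3: Q has 3 at row 1, column 2; remove that cell from P, ejecting 3. So w(3) = 3. P is now [[1], [4]].
Step i=2: Q has 2 at row 2, column 1; remove 4 from row 2 of P and reverse-bump: 4 enters row 1 and ejects 1. So w(2) = 1. P is now [[4]].
Step i=1: Q has 1 at row 1, column 1; remove that cell from P, ejecting 4. So w(1) = 4. P is now [].

So w = 4 1 3 2 6 5.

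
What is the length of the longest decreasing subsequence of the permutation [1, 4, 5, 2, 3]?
2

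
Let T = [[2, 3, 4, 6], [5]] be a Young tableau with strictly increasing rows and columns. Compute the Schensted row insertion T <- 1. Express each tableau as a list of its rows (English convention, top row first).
[[1, 3, 4, 6], [2], [5]]

In row 1, 1 replaces 2 (the leftmost entry greater than 1); 2 is bumped to row 2. In row 2, 2 replaces 5 (the leftmost entry greater than 2); 5 is bumped to row 3. 5 starts a new row 3. The new tableau is [[1, 3, 4, 6], [2], [5]].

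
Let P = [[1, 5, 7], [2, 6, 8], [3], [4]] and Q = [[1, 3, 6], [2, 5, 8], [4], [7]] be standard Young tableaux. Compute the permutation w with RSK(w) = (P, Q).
Reverse the RSK construction: for i from n down to 1, find the cell of Q containing i, remove the entry at that cell from P, and reverse-bump it up through P; the value ejected from row 1 is w(i).

Step i=8: Q has 8 at row 2, column 3; remove 8 from row 2 of P and reverse-bump: 8 enters row 1 and ejects 7. So w(8) = 7. P is now [[1, 5, 8], [2, 6], [3], [4]].
Step i=7: Q has 7 at row 4, column 1; remove 4 from row 4 of P and reverse-bump: 4 enters row 3 and ejects 3; 3 enters row 2 and ejects 2; 2 enters row 1 and ejects 1. So w(7) = 1. P is now [[2, 5, 8], [3, 6], [4]].
Step i=6: Q has 6 at row 1, column 3; remove that cell from P, ejecting 8. So w(6) = 8. P is now [[2, 5], [3, 6], [4]].
Step i=5: Q has 5 at row 2, column 2; remove 6 from row 2 of P and reverse-bump: 6 enters row 1 and ejects 5. So w(5) = 5. P is now [[2, 6], [3], [4]].
Step i=4: Q has 4 at row 3, column 1; remove 4 from row 3 of P and reverse-bump: 4 enters row 2 and ejects 3; 3 enters row 1 and ejects 2. So w(4) = 2. P is now [[3, 6], [4]].
Step i=3: Q has 3 at row 1, column 2; remove that cell from P, ejecting 6. So w(3) = 6. P is now [[3], [4]].
Step i=2: Q has 2 at row 2, column 1; remove 4 from row 2 of P and reverse-bump: 4 enters row 1 and ejects 3. So w(2) = 3. P is now [[4]].
Step i=1: Q has 1 at row 1, column 1; remove that cell from P, ejecting 4. So w(1) = 4. P is now [].

So w = 4 3 6 2 5 8 1 7.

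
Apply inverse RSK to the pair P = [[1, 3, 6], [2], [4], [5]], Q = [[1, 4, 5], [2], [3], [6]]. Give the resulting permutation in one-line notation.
Reverse the RSK construction: for i from n down to 1, find the cell of Q containing i, remove the entry at that cell from P, and reverse-bump it up through P; the value ejected from row 1 is w(i).

Step i=6: Q has 6 at row 4, column 1; remove 5 from row 4 of P and reverse-bump: 5 enters row 3 and ejects 4; 4 enters row 2 and ejects 2; 2 enters row 1 and ejects 1. So w(6) = 1. P is now [[2, 3, 6], [4], [5]].
Step i=5: Q has 5 at row 1, column 3; remove that cell from P, ejecting 6. So w(5) = 6. P is now [[2, 3], [4], [5]].
Step i=4: Q has 4 at row 1, column 2; remove that cell from P, ejecting 3. So w(4) = 3. P is now [[2], [4], [5]].
Step i=3: Q has 3 at row 3, column 1; remove 5 from row 3 of P and reverse-bump: 5 enters row 2 and ejects 4; 4 enters row 1 and ejects 2. So w(3) = 2. P is now [[4], [5]].
Step i=2: Q has 2 at row 2, column 1; remove 5 from row 2 of P and reverse-bump: 5 enters row 1 and ejects 4. So w(2) = 4. P is now [[5]].
Step i=1: Q has 1 at row 1, column 1; remove that cell from P, ejecting 5. So w(1) = 5. P is now [].

So w = 5 4 2 3 6 1.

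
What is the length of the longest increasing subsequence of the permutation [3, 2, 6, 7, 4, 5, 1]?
3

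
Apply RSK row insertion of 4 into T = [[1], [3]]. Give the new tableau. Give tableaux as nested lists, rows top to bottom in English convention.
[[1, 4], [3]]

4 is larger than every entry of row 1, so it is appended to row 1. The new tableau is [[1, 4], [3]].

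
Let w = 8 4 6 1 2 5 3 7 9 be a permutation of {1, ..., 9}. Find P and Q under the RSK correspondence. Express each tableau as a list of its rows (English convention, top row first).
P = [[1, 2, 3, 7, 9], [4, 5], [6], [8]], Q = [[1, 3, 6, 8, 9], [2, 5], [4], [7]]

Insert each entry of the permutation into P by Schensted row insertion, recording in Q the position of each new cell.

Insert 8: appended to row 1. P = [[8]].
Insert 4: 4 bumps 8 from row 1; 8 starts row 2. P = [[4], [8]].
Insert 6: appended to row 1. P = [[4, 6], [8]].
Insert 1: 1 bumps 4 from row 1; 4 bumps 8 from row 2; 8 starts row 3. P = [[1, 6], [4], [8]].
Insert 2: 2 bumps 6 from row 1; 6 appends to row 2. P = [[1, 2], [4, 6], [8]].
Insert 5: appended to row 1. P = [[1, 2, 5], [4, 6], [8]].
Insert 3: 3 bumps 5 from row 1; 5 bumps 6 from row 2; 6 bumps 8 from row 3; 8 starts row 4. P = [[1, 2, 3], [4, 5], [6], [8]].
Insert 7: appended to row 1. P = [[1, 2, 3, 7], [4, 5], [6], [8]].
Insert 9: appended to row 1. P = [[1, 2, 3, 7, 9], [4, 5], [6], [8]].

So P = [[1, 2, 3, 7, 9], [4, 5], [6], [8]], Q = [[1, 3, 6, 8, 9], [2, 5], [4], [7]].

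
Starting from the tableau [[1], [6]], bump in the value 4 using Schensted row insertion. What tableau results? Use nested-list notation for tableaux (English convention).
4 is larger than every entry of row 1, so it is appended to row 1. The new tableau is [[1, 4], [6]].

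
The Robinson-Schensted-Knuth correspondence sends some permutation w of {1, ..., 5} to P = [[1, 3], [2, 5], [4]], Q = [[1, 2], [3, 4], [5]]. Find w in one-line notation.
4 5 2 3 1

Reverse the RSK construction: for i from n down to 1, find the cell of Q containing i, remove the entry at that cell from P, and reverse-bump it up through P; the value ejected from row 1 is w(i).

Step i=5: Q has 5 at row 3, column 1; remove 4 from row 3 of P and reverse-bump: 4 enters row 2 and ejects 2; 2 enters row 1 and ejects 1. So w(5) = 1. P is now [[2, 3], [4, 5]].
Step i=4: Q has 4 at row 2, column 2; remove 5 from row 2 of P and reverse-bump: 5 enters row 1 and ejects 3. So w(4) = 3. P is now [[2, 5], [4]].
Step i=3: Q has 3 at row 2, column 1; remove 4 from row 2 of P and reverse-bump: 4 enters row 1 and ejects 2. So w(3) = 2. P is now [[4, 5]].
Step i=2: Q has 2 at row 1, column 2; remove that cell from P, ejecting 5. So w(2) = 5. P is now [[4]].
Step i=1: Q has 1 at row 1, column 1; remove that cell from P, ejecting 4. So w(1) = 4. P is now [].

So w = 4 5 2 3 1.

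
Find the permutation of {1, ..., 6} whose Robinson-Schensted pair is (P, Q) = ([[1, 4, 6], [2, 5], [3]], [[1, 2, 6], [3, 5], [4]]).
3 5 2 1 4 6

Reverse the RSK construction: for i from n down to 1, find the cell of Q containing i, remove the entry at that cell from P, and reverse-bump it up through P; the value ejected from row 1 is w(i).

Step i=6: Q has 6 at row 1, column 3; remove that cell from P, ejecting 6. So w(6) = 6. P is now [[1, 4], [2, 5], [3]].
Step i=5: Q has 5 at row 2, column 2; remove 5 from row 2 of P and reverse-bump: 5 enters row 1 and ejects 4. So w(5) = 4. P is now [[1, 5], [2], [3]].
Step i=4: Q has 4 at row 3, column 1; remove 3 from row 3 of P and reverse-bump: 3 enters row 2 and ejects 2; 2 enters row 1 and ejects 1. So w(4) = 1. P is now [[2, 5], [3]].
Step i=3: Q has 3 at row 2, column 1; remove 3 from row 2 of P and reverse-bump: 3 enters row 1 and ejects 2. So w(3) = 2. P is now [[3, 5]].
Step i=2: Q has 2 at row 1, column 2; remove that cell from P, ejecting 5. So w(2) = 5. P is now [[3]].
Step i=1: Q has 1 at row 1, column 1; remove that cell from P, ejecting 3. So w(1) = 3. P is now [].

So w = 3 5 2 1 4 6.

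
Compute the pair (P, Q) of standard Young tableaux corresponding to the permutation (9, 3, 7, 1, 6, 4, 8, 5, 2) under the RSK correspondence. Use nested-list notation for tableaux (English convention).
Insert each entry of the permutation into P by Schensted row insertion, recording in Q the position of each new cell.

Insert 9: appended to row 1. P = [[9]].
Insert 3: 3 bumps 9 from row 1; 9 starts row 2. P = [[3], [9]].
Insert 7: appended to row 1. P = [[3, 7], [9]].
Insert 1: 1 bumps 3 from row 1; 3 bumps 9 from row 2; 9 starts row 3. P = [[1, 7], [3], [9]].
Insert 6: 6 bumps 7 from row 1; 7 appends to row 2. P = [[1, 6], [3, 7], [9]].
Insert 4: 4 bumps 6 from row 1; 6 bumps 7 from row 2; 7 bumps 9 from row 3; 9 starts row 4. P = [[1, 4], [3, 6], [7], [9]].
Insert 8: appended to row 1. P = [[1, 4, 8], [3, 6], [7], [9]].
Insert 5: 5 bumps 8 from row 1; 8 appends to row 2. P = [[1, 4, 5], [3, 6, 8], [7], [9]].
Insert 2: 2 bumps 4 from row 1; 4 bumps 6 from row 2; 6 bumps 7 from row 3; 7 bumps 9 from row 4; 9 starts row 5. P = [[1, 2, 5], [3, 4, 8], [6], [7], [9]].

So P = [[1, 2, 5], [3, 4, 8], [6], [7], [9]], Q = [[1, 3, 7], [2, 5, 8], [4], [6], [9]].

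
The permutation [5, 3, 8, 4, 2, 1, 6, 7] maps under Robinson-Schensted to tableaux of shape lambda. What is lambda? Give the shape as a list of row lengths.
Row-insert each entry into an empty tableau.

After inserting 5: P = [[5]].
After inserting 3: P = [[3], [5]].
After inserting 8: P = [[3, 8], [5]].
After inserting 4: P = [[3, 4], [5, 8]].
After inserting 2: P = [[2, 4], [3, 8], [5]].
After inserting 1: P = [[1, 4], [2, 8], [3], [5]].
After inserting 6: P = [[1, 4, 6], [2, 8], [3], [5]].
After inserting 7: P = [[1, 4, 6, 7], [2, 8], [3], [5]].

The final insertion tableau P = [[1, 4, 6, 7], [2, 8], [3], [5]] has shape [4, 2, 1, 1].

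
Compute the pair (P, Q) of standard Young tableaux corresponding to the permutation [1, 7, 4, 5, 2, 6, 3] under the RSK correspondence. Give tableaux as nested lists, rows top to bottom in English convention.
P = [[1, 2, 3, 6], [4, 5], [7]], Q = [[1, 2, 4, 6], [3, 7], [5]]

Insert each entry of the permutation into P by Schensted row insertion, recording in Q the position of each new cell.

Insert 1: appended to row 1. P = [[1]].
Insert 7: appended to row 1. P = [[1, 7]].
Insert 4: 4 bumps 7 from row 1; 7 starts row 2. P = [[1, 4], [7]].
Insert 5: appended to row 1. P = [[1, 4, 5], [7]].
Insert 2: 2 bumps 4 from row 1; 4 bumps 7 from row 2; 7 starts row 3. P = [[1, 2, 5], [4], [7]].
Insert 6: appended to row 1. P = [[1, 2, 5, 6], [4], [7]].
Insert 3: 3 bumps 5 from row 1; 5 appends to row 2. P = [[1, 2, 3, 6], [4, 5], [7]].

So P = [[1, 2, 3, 6], [4, 5], [7]], Q = [[1, 2, 4, 6], [3, 7], [5]].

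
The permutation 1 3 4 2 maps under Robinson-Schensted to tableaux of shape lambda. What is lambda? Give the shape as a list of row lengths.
[3, 1]

Row-insert each entry into an empty tableau.

After inserting 1: P = [[1]].
After inserting 3: P = [[1, 3]].
After inserting 4: P = [[1, 3, 4]].
After inserting 2: P = [[1, 2, 4], [3]].

The final insertion tableau P = [[1, 2, 4], [3]] has shape [3, 1].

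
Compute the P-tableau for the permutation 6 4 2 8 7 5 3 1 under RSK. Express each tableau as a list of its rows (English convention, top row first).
P = [[1, 3], [2, 5], [4, 7], [6], [8]]

Insert 6: appended to row 1. P = [[6]].
Insert 4: 4 bumps 6 from row 1; 6 starts row 2. P = [[4], [6]].
Insert 2: 2 bumps 4 from row 1; 4 bumps 6 from row 2; 6 starts row 3. P = [[2], [4], [6]].
Insert 8: appended to row 1. P = [[2, 8], [4], [6]].
Insert 7: 7 bumps 8 from row 1; 8 appends to row 2. P = [[2, 7], [4, 8], [6]].
Insert 5: 5 bumps 7 from row 1; 7 bumps 8 from row 2; 8 appends to row 3. P = [[2, 5], [4, 7], [6, 8]].
Insert 3: 3 bumps 5 from row 1; 5 bumps 7 from row 2; 7 bumps 8 from row 3; 8 starts row 4. P = [[2, 3], [4, 5], [6, 7], [8]].
Insert 1: 1 bumps 2 from row 1; 2 bumps 4 from row 2; 4 bumps 6 from row 3; 6 bumps 8 from row 4; 8 starts row 5. P = [[1, 3], [2, 5], [4, 7], [6], [8]].

So P = [[1, 3], [2, 5], [4, 7], [6], [8]].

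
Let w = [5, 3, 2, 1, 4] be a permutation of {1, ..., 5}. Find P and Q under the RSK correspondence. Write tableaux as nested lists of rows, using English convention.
Insert each entry of the permutation into P by Schensted row insertion, recording in Q the position of each new cell.

Insert 5: appended to row 1. P = [[5]], Q = [[1]].
Insert 3: 3 bumps 5 from row 1; 5 starts row 2. P = [[3], [5]], Q = [[1], [2]].
Insert 2: 2 bumps 3 from row 1; 3 bumps 5 from row 2; 5 starts row 3. P = [[2], [3], [5]], Q = [[1], [2], [3]].
Insert 1: 1 bumps 2 from row 1; 2 bumps 3 from row 2; 3 bumps 5 from row 3; 5 starts row 4. P = [[1], [2], [3], [5]], Q = [[1], [2], [3], [4]].
Insert 4: appended to row 1. P = [[1, 4], [2], [3], [5]], Q = [[1, 5], [2], [3], [4]].

So P = [[1, 4], [2], [3], [5]], Q = [[1, 5], [2], [3], [4]].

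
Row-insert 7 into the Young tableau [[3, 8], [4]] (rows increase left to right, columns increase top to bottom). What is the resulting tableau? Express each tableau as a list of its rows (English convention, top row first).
In row 1, 7 replaces 8 (the leftmost entry greater than 7); 8 is bumped to row 2. 8 is appended to row 2. The new tableau is [[3, 7], [4, 8]].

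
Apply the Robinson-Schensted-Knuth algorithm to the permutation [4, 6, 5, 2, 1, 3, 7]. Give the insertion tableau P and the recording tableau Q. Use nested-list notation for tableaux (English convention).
Insert each entry of the permutation into P by Schensted row insertion, recording in Q the position of each new cell.

Insert 4: appended to row 1. P = [[4]].
Insert 6: appended to row 1. P = [[4, 6]].
Insert 5: 5 bumps 6 from row 1; 6 starts row 2. P = [[4, 5], [6]].
Insert 2: 2 bumps 4 from row 1; 4 bumps 6 from row 2; 6 starts row 3. P = [[2, 5], [4], [6]].
Insert 1: 1 bumps 2 from row 1; 2 bumps 4 from row 2; 4 bumps 6 from row 3; 6 starts row 4. P = [[1, 5], [2], [4], [6]].
Insert 3: 3 bumps 5 from row 1; 5 appends to row 2. P = [[1, 3], [2, 5], [4], [6]].
Insert 7: appended to row 1. P = [[1, 3, 7], [2, 5], [4], [6]].

So P = [[1, 3, 7], [2, 5], [4], [6]], Q = [[1, 2, 7], [3, 6], [4], [5]].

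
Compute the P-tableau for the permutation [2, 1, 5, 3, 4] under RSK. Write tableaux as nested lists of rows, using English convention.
Insert 2: appended to row 1. P = [[2]].
Insert 1: 1 bumps 2 from row 1; 2 starts row 2. P = [[1], [2]].
Insert 5: appended to row 1. P = [[1, 5], [2]].
Insert 3: 3 bumps 5 from row 1; 5 appends to row 2. P = [[1, 3], [2, 5]].
Insert 4: appended to row 1. P = [[1, 3, 4], [2, 5]].

So P = [[1, 3, 4], [2, 5]].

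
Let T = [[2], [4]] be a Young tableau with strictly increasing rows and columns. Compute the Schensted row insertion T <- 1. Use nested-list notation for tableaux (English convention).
[[1], [2], [4]]

In row 1, 1 replaces 2 (the leftmost entry greater than 1); 2 is bumped to row 2. In row 2, 2 replaces 4 (the leftmost entry greater than 2); 4 is bumped to row 3. 4 starts a new row 3. The new tableau is [[1], [2], [4]].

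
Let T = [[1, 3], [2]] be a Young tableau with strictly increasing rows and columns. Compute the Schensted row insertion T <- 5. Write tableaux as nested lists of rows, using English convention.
[[1, 3, 5], [2]]

5 is larger than every entry of row 1, so it is appended to row 1. The new tableau is [[1, 3, 5], [2]].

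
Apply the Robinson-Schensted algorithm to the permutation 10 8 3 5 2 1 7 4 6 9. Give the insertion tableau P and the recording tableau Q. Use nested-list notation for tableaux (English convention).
P = [[1, 4, 6, 9], [2, 5, 7], [3], [8], [10]], Q = [[1, 4, 7, 10], [2, 8, 9], [3], [5], [6]]

Insert each entry of the permutation into P by Schensted row insertion, recording in Q the position of each new cell.

Insert 10: appended to row 1. P = [[10]].
Insert 8: 8 bumps 10 from row 1; 10 starts row 2. P = [[8], [10]].
Insert 3: 3 bumps 8 from row 1; 8 bumps 10 from row 2; 10 starts row 3. P = [[3], [8], [10]].
Insert 5: appended to row 1. P = [[3, 5], [8], [10]].
Insert 2: 2 bumps 3 from row 1; 3 bumps 8 from row 2; 8 bumps 10 from row 3; 10 starts row 4. P = [[2, 5], [3], [8], [10]].
Insert 1: 1 bumps 2 from row 1; 2 bumps 3 from row 2; 3 bumps 8 from row 3; 8 bumps 10 from row 4; 10 starts row 5. P = [[1, 5], [2], [3], [8], [10]].
Insert 7: appended to row 1. P = [[1, 5, 7], [2], [3], [8], [10]].
Insert 4: 4 bumps 5 from row 1; 5 appends to row 2. P = [[1, 4, 7], [2, 5], [3], [8], [10]].
Insert 6: 6 bumps 7 from row 1; 7 appends to row 2. P = [[1, 4, 6], [2, 5, 7], [3], [8], [10]].
Insert 9: appended to row 1. P = [[1, 4, 6, 9], [2, 5, 7], [3], [8], [10]].

So P = [[1, 4, 6, 9], [2, 5, 7], [3], [8], [10]], Q = [[1, 4, 7, 10], [2, 8, 9], [3], [5], [6]].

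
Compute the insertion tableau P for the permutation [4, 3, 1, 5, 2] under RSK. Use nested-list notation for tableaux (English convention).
After inserting 4: P = [[4]].
After inserting 3: P = [[3], [4]].
After inserting 1: P = [[1], [3], [4]].
After inserting 5: P = [[1, 5], [3], [4]].
After inserting 2: P = [[1, 2], [3, 5], [4]].

So P = [[1, 2], [3, 5], [4]].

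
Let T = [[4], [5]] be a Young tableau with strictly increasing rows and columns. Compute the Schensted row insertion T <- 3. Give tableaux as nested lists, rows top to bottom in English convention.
In row 1, 3 replaces 4 (the leftmost entry greater than 3); 4 is bumped to row 2. In row 2, 4 replaces 5 (the leftmost entry greater than 4); 5 is bumped to row 3. 5 starts a new row 3. The new tableau is [[3], [4], [5]].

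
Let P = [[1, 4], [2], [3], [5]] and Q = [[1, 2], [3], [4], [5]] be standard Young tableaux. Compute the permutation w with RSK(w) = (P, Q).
3 5 4 2 1

Reverse the RSK construction: for i from n down to 1, find the cell of Q containing i, remove the entry at that cell from P, and reverse-bump it up through P; the value ejected from row 1 is w(i).

Step i=5: Q has 5 at row 4, column 1; remove 5 from row 4 of P and reverse-bump: 5 enters row 3 and ejects 3; 3 enters row 2 and ejects 2; 2 enters row 1 and ejects 1. So w(5) = 1. P is now [[2, 4], [3], [5]].
Step i=4: Q has 4 at row 3, column 1; remove 5 from row 3 of P and reverse-bump: 5 enters row 2 and ejects 3; 3 enters row 1 and ejects 2. So w(4) = 2. P is now [[3, 4], [5]].
Step i=3: Q has 3 at row 2, column 1; remove 5 from row 2 of P and reverse-bump: 5 enters row 1 and ejects 4. So w(3) = 4. P is now [[3, 5]].
Step i=2: Q has 2 at row 1, column 2; remove that cell from P, ejecting 5. So w(2) = 5. P is now [[3]].
Step i=1: Q has 1 at row 1, column 1; remove that cell from P, ejecting 3. So w(1) = 3. P is now [].

So w = 3 5 4 2 1.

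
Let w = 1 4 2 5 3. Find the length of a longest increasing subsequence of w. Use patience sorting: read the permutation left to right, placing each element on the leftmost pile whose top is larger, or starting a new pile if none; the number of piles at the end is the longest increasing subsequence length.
1: new pile. tops = [1]
4: new pile. tops = [1, 4]
2: onto pile 2 (replacing 4). tops = [1, 2]
5: new pile. tops = [1, 2, 5]
3: onto pile 3 (replacing 5). tops = [1, 2, 3]

3 piles, so the longest increasing subsequence has length 3.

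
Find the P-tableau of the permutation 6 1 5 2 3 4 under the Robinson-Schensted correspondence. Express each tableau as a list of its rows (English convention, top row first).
Insert 6: appended to row 1. P = [[6]].
Insert 1: 1 bumps 6 from row 1; 6 starts row 2. P = [[1], [6]].
Insert 5: appended to row 1. P = [[1, 5], [6]].
Insert 2: 2 bumps 5 from row 1; 5 bumps 6 from row 2; 6 starts row 3. P = [[1, 2], [5], [6]].
Insert 3: appended to row 1. P = [[1, 2, 3], [5], [6]].
Insert 4: appended to row 1. P = [[1, 2, 3, 4], [5], [6]].

So P = [[1, 2, 3, 4], [5], [6]].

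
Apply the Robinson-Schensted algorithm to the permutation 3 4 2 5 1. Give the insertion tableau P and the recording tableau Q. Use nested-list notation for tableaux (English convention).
P = [[1, 4, 5], [2], [3]], Q = [[1, 2, 4], [3], [5]]

Insert each entry of the permutation into P by Schensted row insertion, recording in Q the position of each new cell.

After inserting 3: P = [[3]].
After inserting 4: P = [[3, 4]].
After inserting 2: P = [[2, 4], [3]].
After inserting 5: P = [[2, 4, 5], [3]].
After inserting 1: P = [[1, 4, 5], [2], [3]].

So P = [[1, 4, 5], [2], [3]], Q = [[1, 2, 4], [3], [5]].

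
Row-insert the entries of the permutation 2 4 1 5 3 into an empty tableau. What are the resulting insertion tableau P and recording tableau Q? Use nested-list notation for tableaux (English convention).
Insert each entry of the permutation into P by Schensted row insertion, recording in Q the position of each new cell.

After inserting 2: P = [[2]].
After inserting 4: P = [[2, 4]].
After inserting 1: P = [[1, 4], [2]].
After inserting 5: P = [[1, 4, 5], [2]].
After inserting 3: P = [[1, 3, 5], [2, 4]].

So P = [[1, 3, 5], [2, 4]], Q = [[1, 2, 4], [3, 5]].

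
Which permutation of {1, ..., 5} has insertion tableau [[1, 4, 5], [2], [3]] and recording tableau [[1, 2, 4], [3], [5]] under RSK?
Reverse the RSK construction: for i from n down to 1, find the cell of Q containing i, remove the entry at that cell from P, and reverse-bump it up through P; the value ejected from row 1 is w(i).

Step i=5: Q has 5 at row 3, column 1; remove 3 from row 3 of P and reverse-bump: 3 enters row 2 and ejects 2; 2 enters row 1 and ejects 1. So w(5) = 1. P is now [[2, 4, 5], [3]].
Step i=4: Q has 4 at row 1, column 3; remove that cell from P, ejecting 5. So w(4) = 5. P is now [[2, 4], [3]].
Step i=3: Q has 3 at row 2, column 1; remove 3 from row 2 of P and reverse-bump: 3 enters row 1 and ejects 2. So w(3) = 2. P is now [[3, 4]].
Step i=2: Q has 2 at row 1, column 2; remove that cell from P, ejecting 4. So w(2) = 4. P is now [[3]].
Step i=1: Q has 1 at row 1, column 1; remove that cell from P, ejecting 3. So w(1) = 3. P is now [].

So w = 3 4 2 5 1.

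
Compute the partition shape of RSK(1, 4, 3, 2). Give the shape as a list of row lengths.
[2, 1, 1]

Row-insert each entry into an empty tableau.

After inserting 1: P = [[1]].
After inserting 4: P = [[1, 4]].
After inserting 3: P = [[1, 3], [4]].
After inserting 2: P = [[1, 2], [3], [4]].

The final insertion tableau P = [[1, 2], [3], [4]] has shape [2, 1, 1].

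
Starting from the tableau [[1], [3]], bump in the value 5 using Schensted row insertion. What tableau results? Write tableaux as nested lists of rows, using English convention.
[[1, 5], [3]]

5 is larger than every entry of row 1, so it is appended to row 1. The new tableau is [[1, 5], [3]].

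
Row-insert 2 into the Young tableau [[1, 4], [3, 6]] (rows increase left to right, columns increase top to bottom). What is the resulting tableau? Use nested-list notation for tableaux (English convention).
In row 1, 2 replaces 4 (the leftmost entry greater than 2); 4 is bumped to row 2. In row 2, 4 replaces 6 (the leftmost entry greater than 4); 6 is bumped to row 3. 6 starts a new row 3. The new tableau is [[1, 2], [3, 4], [6]].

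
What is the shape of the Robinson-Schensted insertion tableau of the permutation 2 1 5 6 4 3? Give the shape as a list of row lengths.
[3, 2, 1]

Row-insert each entry into an empty tableau.

After inserting 2: P = [[2]].
After inserting 1: P = [[1], [2]].
After inserting 5: P = [[1, 5], [2]].
After inserting 6: P = [[1, 5, 6], [2]].
After inserting 4: P = [[1, 4, 6], [2, 5]].
After inserting 3: P = [[1, 3, 6], [2, 4], [5]].

The final insertion tableau P = [[1, 3, 6], [2, 4], [5]] has shape [3, 2, 1].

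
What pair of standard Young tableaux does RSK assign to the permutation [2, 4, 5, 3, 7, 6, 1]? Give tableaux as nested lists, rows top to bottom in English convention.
Insert each entry of the permutation into P by Schensted row insertion, recording in Q the position of each new cell.

After inserting 2: P = [[2]].
After inserting 4: P = [[2, 4]].
After inserting 5: P = [[2, 4, 5]].
After inserting 3: P = [[2, 3, 5], [4]].
After inserting 7: P = [[2, 3, 5, 7], [4]].
After inserting 6: P = [[2, 3, 5, 6], [4, 7]].
After inserting 1: P = [[1, 3, 5, 6], [2, 7], [4]].

So P = [[1, 3, 5, 6], [2, 7], [4]], Q = [[1, 2, 3, 5], [4, 6], [7]].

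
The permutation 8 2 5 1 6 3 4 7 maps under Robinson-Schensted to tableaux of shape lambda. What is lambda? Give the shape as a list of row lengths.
Row-insert each entry into an empty tableau.

After inserting 8: P = [[8]].
After inserting 2: P = [[2], [8]].
After inserting 5: P = [[2, 5], [8]].
After inserting 1: P = [[1, 5], [2], [8]].
After inserting 6: P = [[1, 5, 6], [2], [8]].
After inserting 3: P = [[1, 3, 6], [2, 5], [8]].
After inserting 4: P = [[1, 3, 4], [2, 5, 6], [8]].
After inserting 7: P = [[1, 3, 4, 7], [2, 5, 6], [8]].

The final insertion tableau P = [[1, 3, 4, 7], [2, 5, 6], [8]] has shape [4, 3, 1].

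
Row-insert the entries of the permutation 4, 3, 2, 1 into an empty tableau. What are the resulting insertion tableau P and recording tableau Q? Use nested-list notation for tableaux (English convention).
P = [[1], [2], [3], [4]], Q = [[1], [2], [3], [4]]

Insert each entry of the permutation into P by Schensted row insertion, recording in Q the position of each new cell.

Insert 4: appended to row 1. P = [[4]].
Insert 3: 3 bumps 4 from row 1; 4 starts row 2. P = [[3], [4]].
Insert 2: 2 bumps 3 from row 1; 3 bumps 4 from row 2; 4 starts row 3. P = [[2], [3], [4]].
Insert 1: 1 bumps 2 from row 1; 2 bumps 3 from row 2; 3 bumps 4 from row 3; 4 starts row 4. P = [[1], [2], [3], [4]].

So P = [[1], [2], [3], [4]], Q = [[1], [2], [3], [4]].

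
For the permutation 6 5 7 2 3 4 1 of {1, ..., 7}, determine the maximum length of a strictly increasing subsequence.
3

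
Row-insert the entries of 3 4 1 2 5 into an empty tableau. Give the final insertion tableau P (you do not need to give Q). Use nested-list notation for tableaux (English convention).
After inserting 3: P = [[3]].
After inserting 4: P = [[3, 4]].
After inserting 1: P = [[1, 4], [3]].
After inserting 2: P = [[1, 2], [3, 4]].
After inserting 5: P = [[1, 2, 5], [3, 4]].

So P = [[1, 2, 5], [3, 4]].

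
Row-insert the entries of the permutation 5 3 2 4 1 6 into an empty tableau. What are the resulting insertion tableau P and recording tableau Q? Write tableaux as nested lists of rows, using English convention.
P = [[1, 4, 6], [2], [3], [5]], Q = [[1, 4, 6], [2], [3], [5]]

Insert each entry of the permutation into P by Schensted row insertion, recording in Q the position of each new cell.

Insert 5: appended to row 1. P = [[5]].
Insert 3: 3 bumps 5 from row 1; 5 starts row 2. P = [[3], [5]].
Insert 2: 2 bumps 3 from row 1; 3 bumps 5 from row 2; 5 starts row 3. P = [[2], [3], [5]].
Insert 4: appended to row 1. P = [[2, 4], [3], [5]].
Insert 1: 1 bumps 2 from row 1; 2 bumps 3 from row 2; 3 bumps 5 from row 3; 5 starts row 4. P = [[1, 4], [2], [3], [5]].
Insert 6: appended to row 1. P = [[1, 4, 6], [2], [3], [5]].

So P = [[1, 4, 6], [2], [3], [5]], Q = [[1, 4, 6], [2], [3], [5]].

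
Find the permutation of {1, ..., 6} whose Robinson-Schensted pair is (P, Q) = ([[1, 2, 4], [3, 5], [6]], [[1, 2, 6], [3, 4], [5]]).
Reverse the RSK construction: for i from n down to 1, find the cell of Q containing i, remove the entry at that cell from P, and reverse-bump it up through P; the value ejected from row 1 is w(i).

Step i=6: Q has 6 at row 1, column 3; remove that cell from P, ejecting 4. So w(6) = 4. P is now [[1, 2], [3, 5], [6]].
Step i=5: Q has 5 at row 3, column 1; remove 6 from row 3 of P and reverse-bump: 6 enters row 2 and ejects 5; 5 enters row 1 and ejects 2. So w(5) = 2. P is now [[1, 5], [3, 6]].
Step i=4: Q has 4 at row 2, column 2; remove 6 from row 2 of P and reverse-bump: 6 enters row 1 and ejects 5. So w(4) = 5. P is now [[1, 6], [3]].
Step i=3: Q has 3 at row 2, column 1; remove 3 from row 2 of P and reverse-bump: 3 enters row 1 and ejects 1. So w(3) = 1. P is now [[3, 6]].
Step i=2: Q has 2 at row 1, column 2; remove that cell from P, ejecting 6. So w(2) = 6. P is now [[3]].
Step i=1: Q has 1 at row 1, column 1; remove that cell from P, ejecting 3. So w(1) = 3. P is now [].

So w = 3 6 1 5 2 4.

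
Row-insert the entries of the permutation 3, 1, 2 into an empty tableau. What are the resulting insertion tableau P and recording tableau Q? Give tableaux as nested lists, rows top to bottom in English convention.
P = [[1, 2], [3]], Q = [[1, 3], [2]]

Insert each entry of the permutation into P by Schensted row insertion, recording in Q the position of each new cell.

After inserting 3: P = [[3]].
After inserting 1: P = [[1], [3]].
After inserting 2: P = [[1, 2], [3]].

So P = [[1, 2], [3]], Q = [[1, 3], [2]].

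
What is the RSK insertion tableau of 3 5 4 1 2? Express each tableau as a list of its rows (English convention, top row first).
P = [[1, 2], [3, 4], [5]]

Insert 3: appended to row 1. P = [[3]].
Insert 5: appended to row 1. P = [[3, 5]].
Insert 4: 4 bumps 5 from row 1; 5 starts row 2. P = [[3, 4], [5]].
Insert 1: 1 bumps 3 from row 1; 3 bumps 5 from row 2; 5 starts row 3. P = [[1, 4], [3], [5]].
Insert 2: 2 bumps 4 from row 1; 4 appends to row 2. P = [[1, 2], [3, 4], [5]].

So P = [[1, 2], [3, 4], [5]].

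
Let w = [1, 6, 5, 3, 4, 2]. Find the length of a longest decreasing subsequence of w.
4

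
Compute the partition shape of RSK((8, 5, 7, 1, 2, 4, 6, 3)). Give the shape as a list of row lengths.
[4, 2, 1, 1]

Row-insert each entry into an empty tableau.

After inserting 8: P = [[8]].
After inserting 5: P = [[5], [8]].
After inserting 7: P = [[5, 7], [8]].
After inserting 1: P = [[1, 7], [5], [8]].
After inserting 2: P = [[1, 2], [5, 7], [8]].
After inserting 4: P = [[1, 2, 4], [5, 7], [8]].
After inserting 6: P = [[1, 2, 4, 6], [5, 7], [8]].
After inserting 3: P = [[1, 2, 3, 6], [4, 7], [5], [8]].

The final insertion tableau P = [[1, 2, 3, 6], [4, 7], [5], [8]] has shape [4, 2, 1, 1].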